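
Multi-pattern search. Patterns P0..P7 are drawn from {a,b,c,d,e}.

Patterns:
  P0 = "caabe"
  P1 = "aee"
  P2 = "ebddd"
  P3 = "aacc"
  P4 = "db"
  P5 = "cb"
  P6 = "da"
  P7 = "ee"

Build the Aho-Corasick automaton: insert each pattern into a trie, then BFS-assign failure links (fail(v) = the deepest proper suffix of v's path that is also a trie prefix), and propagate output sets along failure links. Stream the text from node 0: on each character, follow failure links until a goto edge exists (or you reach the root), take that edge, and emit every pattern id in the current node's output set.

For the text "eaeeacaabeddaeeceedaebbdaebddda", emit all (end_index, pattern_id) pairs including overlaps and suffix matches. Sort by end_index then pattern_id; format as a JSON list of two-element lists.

Build automaton:
Trie (insert patterns):
  n0 'ε': a→6 c→1 d→17 e→9
  n1 'c': a→2 b→19
  n2 'ca': a→3
  n3 'caa': b→4
  n4 'caab': e→5
  n5 'caabe': ·  ←P0
  n6 'a': a→14 e→7
  n7 'ae': e→8
  n8 'aee': ·  ←P1
  n9 'e': b→10 e→21
  n10 'eb': d→11
  n11 'ebd': d→12
  n12 'ebdd': d→13
  n13 'ebddd': ·  ←P2
  n14 'aa': c→15
  n15 'aac': c→16
  n16 'aacc': ·  ←P3
  n17 'd': a→20 b→18
  n18 'db': ·  ←P4
  n19 'cb': ·  ←P5
  n20 'da': ·  ←P6
  n21 'ee': ·  ←P7

BFS fail/out derivation:
  n1('c'): parent n0 fail=0; on 'c' 0 → fail=0;  out ∅∪∅=∅
  n6('a'): parent n0 fail=0; on 'a' 0 → fail=0;  out ∅∪∅=∅
  n9('e'): parent n0 fail=0; on 'e' 0 → fail=0;  out ∅∪∅=∅
  n17('d'): parent n0 fail=0; on 'd' 0 → fail=0;  out ∅∪∅=∅
  n2('ca'): parent n1 fail=0; on 'a' 0 → fail=6;  out ∅∪∅=∅
  n7('ae'): parent n6 fail=0; on 'e' 0 → fail=9;  out ∅∪∅=∅
  n10('eb'): parent n9 fail=0; on 'b' 0 → fail=0;  out ∅∪∅=∅
  n14('aa'): parent n6 fail=0; on 'a' 0 → fail=6;  out ∅∪∅=∅
  n18('db'): parent n17 fail=0; on 'b' 0 → fail=0;  out {4}∪∅={4}
  n19('cb'): parent n1 fail=0; on 'b' 0 → fail=0;  out {5}∪∅={5}
  n20('da'): parent n17 fail=0; on 'a' 0 → fail=6;  out {6}∪∅={6}
  n21('ee'): parent n9 fail=0; on 'e' 0 → fail=9;  out {7}∪∅={7}
  n3('caa'): parent n2 fail=6; on 'a' 6 → fail=14;  out ∅∪∅=∅
  n8('aee'): parent n7 fail=9; on 'e' 9 → fail=21;  out {1}∪{7}={1,7}
  n11('ebd'): parent n10 fail=0; on 'd' 0 → fail=17;  out ∅∪∅=∅
  n15('aac'): parent n14 fail=6; on 'c' 6→0 → fail=1;  out ∅∪∅=∅
  n4('caab'): parent n3 fail=14; on 'b' 14→6→0 → fail=0;  out ∅∪∅=∅
  n12('ebdd'): parent n11 fail=17; on 'd' 17→0 → fail=17;  out ∅∪∅=∅
  n16('aacc'): parent n15 fail=1; on 'c' 1→0 → fail=1;  out {3}∪∅={3}
  n5('caabe'): parent n4 fail=0; on 'e' 0 → fail=9;  out {0}∪∅={0}
  n13('ebddd'): parent n12 fail=17; on 'd' 17→0 → fail=17;  out {2}∪∅={2}

Scan:
[0] read 'e'  n0⇒n9
[1] read 'a'  n9⇒n6 (via fail)
[2] read 'e'  n6⇒n7
[3] read 'e'  n7⇒n8  → match P1@[1:3],P7@[2:3]
[4] read 'a'  n8⇒n6 (via fail)
[5] read 'c'  n6⇒n1 (via fail)
[6] read 'a'  n1⇒n2
[7] read 'a'  n2⇒n3
[8] read 'b'  n3⇒n4
[9] read 'e'  n4⇒n5  → match P0@[5:9]
[10] read 'd'  n5⇒n17 (via fail)
[11] read 'd'  n17⇒n17 (via fail)
[12] read 'a'  n17⇒n20  → match P6@[11:12]
[13] read 'e'  n20⇒n7 (via fail)
[14] read 'e'  n7⇒n8  → match P1@[12:14],P7@[13:14]
[15] read 'c'  n8⇒n1 (via fail)
[16] read 'e'  n1⇒n9 (via fail)
[17] read 'e'  n9⇒n21  → match P7@[16:17]
[18] read 'd'  n21⇒n17 (via fail)
[19] read 'a'  n17⇒n20  → match P6@[18:19]
[20] read 'e'  n20⇒n7 (via fail)
[21] read 'b'  n7⇒n10 (via fail)
[22] read 'b'  n10⇒n0 (via fail)
[23] read 'd'  n0⇒n17
[24] read 'a'  n17⇒n20  → match P6@[23:24]
[25] read 'e'  n20⇒n7 (via fail)
[26] read 'b'  n7⇒n10 (via fail)
[27] read 'd'  n10⇒n11
[28] read 'd'  n11⇒n12
[29] read 'd'  n12⇒n13  → match P2@[25:29]
[30] read 'a'  n13⇒n20 (via fail)  → match P6@[29:30]

All matches (sorted): [[3,1],[3,7],[9,0],[12,6],[14,1],[14,7],[17,7],[19,6],[24,6],[29,2],[30,6]]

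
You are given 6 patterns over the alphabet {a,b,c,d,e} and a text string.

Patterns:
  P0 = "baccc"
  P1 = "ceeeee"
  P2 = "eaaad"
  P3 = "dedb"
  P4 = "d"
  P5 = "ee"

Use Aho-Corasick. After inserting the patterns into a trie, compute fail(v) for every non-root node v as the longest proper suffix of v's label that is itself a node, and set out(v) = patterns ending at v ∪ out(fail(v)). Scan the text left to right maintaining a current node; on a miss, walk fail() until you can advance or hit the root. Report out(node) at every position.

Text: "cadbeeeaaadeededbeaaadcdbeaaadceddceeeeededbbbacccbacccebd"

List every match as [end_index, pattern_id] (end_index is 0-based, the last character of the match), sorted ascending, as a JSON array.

Construct AC machine:
Trie (insert patterns):
  n0 'ε': b→1 c→6 d→17 e→12
  n1 'b': a→2
  n2 'ba': c→3
  n3 'bac': c→4
  n4 'bacc': c→5
  n5 'baccc': ·  ←P0
  n6 'c': e→7
  n7 'ce': e→8
  n8 'cee': e→9
  n9 'ceee': e→10
  n10 'ceeee': e→11
  n11 'ceeeee': ·  ←P1
  n12 'e': a→13 e→21
  n13 'ea': a→14
  n14 'eaa': a→15
  n15 'eaaa': d→16
  n16 'eaaad': ·  ←P2
  n17 'd': e→18  ←P4
  n18 'de': d→19
  n19 'ded': b→20
  n20 'dedb': ·  ←P3
  n21 'ee': ·  ←P5

Failure links (BFS by depth):
  n1('b'): parent n0 fail=0; on 'b' 0 → fail=0;  out ∅∪∅=∅
  n6('c'): parent n0 fail=0; on 'c' 0 → fail=0;  out ∅∪∅=∅
  n12('e'): parent n0 fail=0; on 'e' 0 → fail=0;  out ∅∪∅=∅
  n17('d'): parent n0 fail=0; on 'd' 0 → fail=0;  out {4}∪∅={4}
  n2('ba'): parent n1 fail=0; on 'a' 0 → fail=0;  out ∅∪∅=∅
  n7('ce'): parent n6 fail=0; on 'e' 0 → fail=12;  out ∅∪∅=∅
  n13('ea'): parent n12 fail=0; on 'a' 0 → fail=0;  out ∅∪∅=∅
  n18('de'): parent n17 fail=0; on 'e' 0 → fail=12;  out ∅∪∅=∅
  n21('ee'): parent n12 fail=0; on 'e' 0 → fail=12;  out {5}∪∅={5}
  n3('bac'): parent n2 fail=0; on 'c' 0 → fail=6;  out ∅∪∅=∅
  n8('cee'): parent n7 fail=12; on 'e' 12 → fail=21;  out ∅∪{5}={5}
  n14('eaa'): parent n13 fail=0; on 'a' 0 → fail=0;  out ∅∪∅=∅
  n19('ded'): parent n18 fail=12; on 'd' 12→0 → fail=17;  out ∅∪{4}={4}
  n4('bacc'): parent n3 fail=6; on 'c' 6→0 → fail=6;  out ∅∪∅=∅
  n9('ceee'): parent n8 fail=21; on 'e' 21→12 → fail=21;  out ∅∪{5}={5}
  n15('eaaa'): parent n14 fail=0; on 'a' 0 → fail=0;  out ∅∪∅=∅
  n20('dedb'): parent n19 fail=17; on 'b' 17→0 → fail=1;  out {3}∪∅={3}
  n5('baccc'): parent n4 fail=6; on 'c' 6→0 → fail=6;  out {0}∪∅={0}
  n10('ceeee'): parent n9 fail=21; on 'e' 21→12 → fail=21;  out ∅∪{5}={5}
  n16('eaaad'): parent n15 fail=0; on 'd' 0 → fail=17;  out {2}∪{4}={2,4}
  n11('ceeeee'): parent n10 fail=21; on 'e' 21→12 → fail=21;  out {1}∪{5}={1,5}

Scan:
pos 0 'c': at 6
pos 1 'a': at 0 ·f
pos 2 'd': at 17  ** P4@[2:2]
pos 3 'b': at 1 ·f
pos 4 'e': at 12 ·f
pos 5 'e': at 21  ** P5@[4:5]
pos 6 'e': at 21 ·f  ** P5@[5:6]
pos 7 'a': at 13 ·f
pos 8 'a': at 14
pos 9 'a': at 15
pos 10 'd': at 16  ** P2@[6:10],P4@[10:10]
pos 11 'e': at 18 ·f
pos 12 'e': at 21 ·f  ** P5@[11:12]
pos 13 'd': at 17 ·f  ** P4@[13:13]
pos 14 'e': at 18
pos 15 'd': at 19  ** P4@[15:15]
pos 16 'b': at 20  ** P3@[13:16]
pos 17 'e': at 12 ·f
pos 18 'a': at 13
pos 19 'a': at 14
pos 20 'a': at 15
pos 21 'd': at 16  ** P2@[17:21],P4@[21:21]
pos 22 'c': at 6 ·f
pos 23 'd': at 17 ·f  ** P4@[23:23]
pos 24 'b': at 1 ·f
pos 25 'e': at 12 ·f
pos 26 'a': at 13
pos 27 'a': at 14
pos 28 'a': at 15
pos 29 'd': at 16  ** P2@[25:29],P4@[29:29]
pos 30 'c': at 6 ·f
pos 31 'e': at 7
pos 32 'd': at 17 ·f  ** P4@[32:32]
pos 33 'd': at 17 ·f  ** P4@[33:33]
pos 34 'c': at 6 ·f
pos 35 'e': at 7
pos 36 'e': at 8  ** P5@[35:36]
pos 37 'e': at 9  ** P5@[36:37]
pos 38 'e': at 10  ** P5@[37:38]
pos 39 'e': at 11  ** P1@[34:39],P5@[38:39]
pos 40 'd': at 17 ·f  ** P4@[40:40]
pos 41 'e': at 18
pos 42 'd': at 19  ** P4@[42:42]
pos 43 'b': at 20  ** P3@[40:43]
pos 44 'b': at 1 ·f
pos 45 'b': at 1 ·f
pos 46 'a': at 2
pos 47 'c': at 3
pos 48 'c': at 4
pos 49 'c': at 5  ** P0@[45:49]
pos 50 'b': at 1 ·f
pos 51 'a': at 2
pos 52 'c': at 3
pos 53 'c': at 4
pos 54 'c': at 5  ** P0@[50:54]
pos 55 'e': at 7 ·f
pos 56 'b': at 1 ·f
pos 57 'd': at 17 ·f  ** P4@[57:57]

Matches: [[2,4],[5,5],[6,5],[10,2],[10,4],[12,5],[13,4],[15,4],[16,3],[21,2],[21,4],[23,4],[29,2],[29,4],[32,4],[33,4],[36,5],[37,5],[38,5],[39,1],[39,5],[40,4],[42,4],[43,3],[49,0],[54,0],[57,4]]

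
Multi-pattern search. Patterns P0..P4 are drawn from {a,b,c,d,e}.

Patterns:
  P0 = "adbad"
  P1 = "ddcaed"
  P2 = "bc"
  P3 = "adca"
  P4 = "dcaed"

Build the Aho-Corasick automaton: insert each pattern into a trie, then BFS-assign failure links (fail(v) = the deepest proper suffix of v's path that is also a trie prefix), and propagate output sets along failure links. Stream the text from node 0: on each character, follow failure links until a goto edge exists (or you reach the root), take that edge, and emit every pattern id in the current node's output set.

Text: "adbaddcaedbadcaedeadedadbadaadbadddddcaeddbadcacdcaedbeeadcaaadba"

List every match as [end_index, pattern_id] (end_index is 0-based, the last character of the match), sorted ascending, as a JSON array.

Construct AC machine:
Trie (insert patterns):
  n0 'ε': a→1 b→12 d→6
  n1 'a': d→2
  n2 'ad': b→3 c→14
  n3 'adb': a→4
  n4 'adba': d→5
  n5 'adbad': ·  [P0 ends]
  n6 'd': c→16 d→7
  n7 'dd': c→8
  n8 'ddc': a→9
  n9 'ddca': e→10
  n10 'ddcae': d→11
  n11 'ddcaed': ·  [P1 ends]
  n12 'b': c→13
  n13 'bc': ·  [P2 ends]
  n14 'adc': a→15
  n15 'adca': ·  [P3 ends]
  n16 'dc': a→17
  n17 'dca': e→18
  n18 'dcae': d→19
  n19 'dcaed': ·  [P4 ends]

Failure links (BFS by depth):
  fail(1) 'a': from fail(0)=0 chase 'a': 0 ⇒ 0;  out=∅∪out(0)=∅
  fail(6) 'd': from fail(0)=0 chase 'd': 0 ⇒ 0;  out=∅∪out(0)=∅
  fail(12) 'b': from fail(0)=0 chase 'b': 0 ⇒ 0;  out=∅∪out(0)=∅
  fail(2) 'ad': from fail(1)=0 chase 'd': 0 ⇒ 6;  out=∅∪out(6)=∅
  fail(7) 'dd': from fail(6)=0 chase 'd': 0 ⇒ 6;  out=∅∪out(6)=∅
  fail(13) 'bc': from fail(12)=0 chase 'c': 0 ⇒ 0;  out={2}∪out(0)={2}
  fail(16) 'dc': from fail(6)=0 chase 'c': 0 ⇒ 0;  out=∅∪out(0)=∅
  fail(3) 'adb': from fail(2)=6 chase 'b': 6→0 ⇒ 12;  out=∅∪out(12)=∅
  fail(8) 'ddc': from fail(7)=6 chase 'c': 6 ⇒ 16;  out=∅∪out(16)=∅
  fail(14) 'adc': from fail(2)=6 chase 'c': 6 ⇒ 16;  out=∅∪out(16)=∅
  fail(17) 'dca': from fail(16)=0 chase 'a': 0 ⇒ 1;  out=∅∪out(1)=∅
  fail(4) 'adba': from fail(3)=12 chase 'a': 12→0 ⇒ 1;  out=∅∪out(1)=∅
  fail(9) 'ddca': from fail(8)=16 chase 'a': 16 ⇒ 17;  out=∅∪out(17)=∅
  fail(15) 'adca': from fail(14)=16 chase 'a': 16 ⇒ 17;  out={3}∪out(17)={3}
  fail(18) 'dcae': from fail(17)=1 chase 'e': 1→0 ⇒ 0;  out=∅∪out(0)=∅
  fail(5) 'adbad': from fail(4)=1 chase 'd': 1 ⇒ 2;  out={0}∪out(2)={0}
  fail(10) 'ddcae': from fail(9)=17 chase 'e': 17 ⇒ 18;  out=∅∪out(18)=∅
  fail(19) 'dcaed': from fail(18)=0 chase 'd': 0 ⇒ 6;  out={4}∪out(6)={4}
  fail(11) 'ddcaed': from fail(10)=18 chase 'd': 18 ⇒ 19;  out={1}∪out(19)={1,4}

Run:
[0] read 'a'  n0⇒n1
[1] read 'd'  n1⇒n2
[2] read 'b'  n2⇒n3
[3] read 'a'  n3⇒n4
[4] read 'd'  n4⇒n5  emit P0@[0:4]
[5] read 'd'  n5⇒n7 (fail-walked)
[6] read 'c'  n7⇒n8
[7] read 'a'  n8⇒n9
[8] read 'e'  n9⇒n10
[9] read 'd'  n10⇒n11  emit P1@[4:9],P4@[5:9]
[10] read 'b'  n11⇒n12 (fail-walked)
[11] read 'a'  n12⇒n1 (fail-walked)
[12] read 'd'  n1⇒n2
[13] read 'c'  n2⇒n14
[14] read 'a'  n14⇒n15  emit P3@[11:14]
[15] read 'e'  n15⇒n18 (fail-walked)
[16] read 'd'  n18⇒n19  emit P4@[12:16]
[17] read 'e'  n19⇒n0 (fail-walked)
[18] read 'a'  n0⇒n1
[19] read 'd'  n1⇒n2
[20] read 'e'  n2⇒n0 (fail-walked)
[21] read 'd'  n0⇒n6
[22] read 'a'  n6⇒n1 (fail-walked)
[23] read 'd'  n1⇒n2
[24] read 'b'  n2⇒n3
[25] read 'a'  n3⇒n4
[26] read 'd'  n4⇒n5  emit P0@[22:26]
[27] read 'a'  n5⇒n1 (fail-walked)
[28] read 'a'  n1⇒n1 (fail-walked)
[29] read 'd'  n1⇒n2
[30] read 'b'  n2⇒n3
[31] read 'a'  n3⇒n4
[32] read 'd'  n4⇒n5  emit P0@[28:32]
[33] read 'd'  n5⇒n7 (fail-walked)
[34] read 'd'  n7⇒n7 (fail-walked)
[35] read 'd'  n7⇒n7 (fail-walked)
[36] read 'd'  n7⇒n7 (fail-walked)
[37] read 'c'  n7⇒n8
[38] read 'a'  n8⇒n9
[39] read 'e'  n9⇒n10
[40] read 'd'  n10⇒n11  emit P1@[35:40],P4@[36:40]
[41] read 'd'  n11⇒n7 (fail-walked)
[42] read 'b'  n7⇒n12 (fail-walked)
[43] read 'a'  n12⇒n1 (fail-walked)
[44] read 'd'  n1⇒n2
[45] read 'c'  n2⇒n14
[46] read 'a'  n14⇒n15  emit P3@[43:46]
[47] read 'c'  n15⇒n0 (fail-walked)
[48] read 'd'  n0⇒n6
[49] read 'c'  n6⇒n16
[50] read 'a'  n16⇒n17
[51] read 'e'  n17⇒n18
[52] read 'd'  n18⇒n19  emit P4@[48:52]
[53] read 'b'  n19⇒n12 (fail-walked)
[54] read 'e'  n12⇒n0 (fail-walked)
[55] read 'e'  n0⇒n0
[56] read 'a'  n0⇒n1
[57] read 'd'  n1⇒n2
[58] read 'c'  n2⇒n14
[59] read 'a'  n14⇒n15  emit P3@[56:59]
[60] read 'a'  n15⇒n1 (fail-walked)
[61] read 'a'  n1⇒n1 (fail-walked)
[62] read 'd'  n1⇒n2
[63] read 'b'  n2⇒n3
[64] read 'a'  n3⇒n4

Matches: [[4,0],[9,1],[9,4],[14,3],[16,4],[26,0],[32,0],[40,1],[40,4],[46,3],[52,4],[59,3]]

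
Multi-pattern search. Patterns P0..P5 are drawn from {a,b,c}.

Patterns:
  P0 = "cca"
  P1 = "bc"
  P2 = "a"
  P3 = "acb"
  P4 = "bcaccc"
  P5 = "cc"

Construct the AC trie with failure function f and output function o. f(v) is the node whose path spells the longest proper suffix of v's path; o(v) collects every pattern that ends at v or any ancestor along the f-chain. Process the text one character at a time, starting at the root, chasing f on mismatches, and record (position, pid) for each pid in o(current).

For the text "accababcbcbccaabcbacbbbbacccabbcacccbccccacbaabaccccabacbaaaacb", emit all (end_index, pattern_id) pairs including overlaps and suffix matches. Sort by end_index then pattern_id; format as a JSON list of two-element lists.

Construct AC machine:
Trie (insert patterns):
  n0 'ε': a→6 b→4 c→1
  n1 'c': c→2
  n2 'cc': a→3  ←P5
  n3 'cca': ·  ←P0
  n4 'b': c→5
  n5 'bc': a→9  ←P1
  n6 'a': c→7  ←P2
  n7 'ac': b→8
  n8 'acb': ·  ←P3
  n9 'bca': c→10
  n10 'bcac': c→11
  n11 'bcacc': c→12
  n12 'bcaccc': ·  ←P4

BFS fail/out derivation:
  n1('c'): parent n0 fail=0; on 'c' 0 → fail=0;  out ∅∪∅=∅
  n4('b'): parent n0 fail=0; on 'b' 0 → fail=0;  out ∅∪∅=∅
  n6('a'): parent n0 fail=0; on 'a' 0 → fail=0;  out {2}∪∅={2}
  n2('cc'): parent n1 fail=0; on 'c' 0 → fail=1;  out {5}∪∅={5}
  n5('bc'): parent n4 fail=0; on 'c' 0 → fail=1;  out {1}∪∅={1}
  n7('ac'): parent n6 fail=0; on 'c' 0 → fail=1;  out ∅∪∅=∅
  n3('cca'): parent n2 fail=1; on 'a' 1→0 → fail=6;  out {0}∪{2}={0,2}
  n8('acb'): parent n7 fail=1; on 'b' 1→0 → fail=4;  out {3}∪∅={3}
  n9('bca'): parent n5 fail=1; on 'a' 1→0 → fail=6;  out ∅∪{2}={2}
  n10('bcac'): parent n9 fail=6; on 'c' 6 → fail=7;  out ∅∪∅=∅
  n11('bcacc'): parent n10 fail=7; on 'c' 7→1 → fail=2;  out ∅∪{5}={5}
  n12('bcaccc'): parent n11 fail=2; on 'c' 2→1 → fail=2;  out {4}∪{5}={4,5}

Scan:
i=0 'a': node 0→6  ** P2@[0:0]
i=1 'c': node 6→7
i=2 'c': node 7→2 ·f  ** P5@[1:2]
i=3 'a': node 2→3  ** P0@[1:3],P2@[3:3]
i=4 'b': node 3→4 ·f
i=5 'a': node 4→6 ·f  ** P2@[5:5]
i=6 'b': node 6→4 ·f
i=7 'c': node 4→5  ** P1@[6:7]
i=8 'b': node 5→4 ·f
i=9 'c': node 4→5  ** P1@[8:9]
i=10 'b': node 5→4 ·f
i=11 'c': node 4→5  ** P1@[10:11]
i=12 'c': node 5→2 ·f  ** P5@[11:12]
i=13 'a': node 2→3  ** P0@[11:13],P2@[13:13]
i=14 'a': node 3→6 ·f  ** P2@[14:14]
i=15 'b': node 6→4 ·f
i=16 'c': node 4→5  ** P1@[15:16]
i=17 'b': node 5→4 ·f
i=18 'a': node 4→6 ·f  ** P2@[18:18]
i=19 'c': node 6→7
i=20 'b': node 7→8  ** P3@[18:20]
i=21 'b': node 8→4 ·f
i=22 'b': node 4→4 ·f
i=23 'b': node 4→4 ·f
i=24 'a': node 4→6 ·f  ** P2@[24:24]
i=25 'c': node 6→7
i=26 'c': node 7→2 ·f  ** P5@[25:26]
i=27 'c': node 2→2 ·f  ** P5@[26:27]
i=28 'a': node 2→3  ** P0@[26:28],P2@[28:28]
i=29 'b': node 3→4 ·f
i=30 'b': node 4→4 ·f
i=31 'c': node 4→5  ** P1@[30:31]
i=32 'a': node 5→9  ** P2@[32:32]
i=33 'c': node 9→10
i=34 'c': node 10→11  ** P5@[33:34]
i=35 'c': node 11→12  ** P4@[30:35],P5@[34:35]
i=36 'b': node 12→4 ·f
i=37 'c': node 4→5  ** P1@[36:37]
i=38 'c': node 5→2 ·f  ** P5@[37:38]
i=39 'c': node 2→2 ·f  ** P5@[38:39]
i=40 'c': node 2→2 ·f  ** P5@[39:40]
i=41 'a': node 2→3  ** P0@[39:41],P2@[41:41]
i=42 'c': node 3→7 ·f
i=43 'b': node 7→8  ** P3@[41:43]
i=44 'a': node 8→6 ·f  ** P2@[44:44]
i=45 'a': node 6→6 ·f  ** P2@[45:45]
i=46 'b': node 6→4 ·f
i=47 'a': node 4→6 ·f  ** P2@[47:47]
i=48 'c': node 6→7
i=49 'c': node 7→2 ·f  ** P5@[48:49]
i=50 'c': node 2→2 ·f  ** P5@[49:50]
i=51 'c': node 2→2 ·f  ** P5@[50:51]
i=52 'a': node 2→3  ** P0@[50:52],P2@[52:52]
i=53 'b': node 3→4 ·f
i=54 'a': node 4→6 ·f  ** P2@[54:54]
i=55 'c': node 6→7
i=56 'b': node 7→8  ** P3@[54:56]
i=57 'a': node 8→6 ·f  ** P2@[57:57]
i=58 'a': node 6→6 ·f  ** P2@[58:58]
i=59 'a': node 6→6 ·f  ** P2@[59:59]
i=60 'a': node 6→6 ·f  ** P2@[60:60]
i=61 'c': node 6→7
i=62 'b': node 7→8  ** P3@[60:62]

All matches (sorted): [[0,2],[2,5],[3,0],[3,2],[5,2],[7,1],[9,1],[11,1],[12,5],[13,0],[13,2],[14,2],[16,1],[18,2],[20,3],[24,2],[26,5],[27,5],[28,0],[28,2],[31,1],[32,2],[34,5],[35,4],[35,5],[37,1],[38,5],[39,5],[40,5],[41,0],[41,2],[43,3],[44,2],[45,2],[47,2],[49,5],[50,5],[51,5],[52,0],[52,2],[54,2],[56,3],[57,2],[58,2],[59,2],[60,2],[62,3]]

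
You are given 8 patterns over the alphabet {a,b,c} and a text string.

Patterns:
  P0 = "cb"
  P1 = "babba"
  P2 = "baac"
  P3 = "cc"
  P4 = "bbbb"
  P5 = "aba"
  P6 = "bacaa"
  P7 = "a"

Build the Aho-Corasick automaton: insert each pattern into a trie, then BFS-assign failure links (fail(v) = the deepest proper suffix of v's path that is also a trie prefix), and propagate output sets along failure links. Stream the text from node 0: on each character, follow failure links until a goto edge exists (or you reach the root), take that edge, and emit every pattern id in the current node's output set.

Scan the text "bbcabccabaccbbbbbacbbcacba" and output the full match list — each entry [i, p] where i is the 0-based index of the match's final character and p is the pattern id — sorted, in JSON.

Build automaton:
Trie (insert patterns):
  0='ε' goto a→14 b→3 c→1
  1='c' goto b→2 c→10
  2='cb' goto ·  [P0 ends]
  3='b' goto a→4 b→11
  4='ba' goto a→8 b→5 c→17
  5='bab' goto b→6
  6='babb' goto a→7
  7='babba' goto ·  [P1 ends]
  8='baa' goto c→9
  9='baac' goto ·  [P2 ends]
  10='cc' goto ·  [P3 ends]
  11='bb' goto b→12
  12='bbb' goto b→13
  13='bbbb' goto ·  [P4 ends]
  14='a' goto b→15  [P7 ends]
  15='ab' goto a→16
  16='aba' goto ·  [P5 ends]
  17='bac' goto a→18
  18='baca' goto a→19
  19='bacaa' goto ·  [P6 ends]

Failure links (BFS by depth):
  n1('c'): parent n0 fail=0; on 'c' 0 → fail=0;  out ∅∪∅=∅
  n3('b'): parent n0 fail=0; on 'b' 0 → fail=0;  out ∅∪∅=∅
  n14('a'): parent n0 fail=0; on 'a' 0 → fail=0;  out {7}∪∅={7}
  n2('cb'): parent n1 fail=0; on 'b' 0 → fail=3;  out {0}∪∅={0}
  n4('ba'): parent n3 fail=0; on 'a' 0 → fail=14;  out ∅∪{7}={7}
  n10('cc'): parent n1 fail=0; on 'c' 0 → fail=1;  out {3}∪∅={3}
  n11('bb'): parent n3 fail=0; on 'b' 0 → fail=3;  out ∅∪∅=∅
  n15('ab'): parent n14 fail=0; on 'b' 0 → fail=3;  out ∅∪∅=∅
  n5('bab'): parent n4 fail=14; on 'b' 14 → fail=15;  out ∅∪∅=∅
  n8('baa'): parent n4 fail=14; on 'a' 14→0 → fail=14;  out ∅∪{7}={7}
  n12('bbb'): parent n11 fail=3; on 'b' 3 → fail=11;  out ∅∪∅=∅
  n16('aba'): parent n15 fail=3; on 'a' 3 → fail=4;  out {5}∪{7}={5,7}
  n17('bac'): parent n4 fail=14; on 'c' 14→0 → fail=1;  out ∅∪∅=∅
  n6('babb'): parent n5 fail=15; on 'b' 15→3 → fail=11;  out ∅∪∅=∅
  n9('baac'): parent n8 fail=14; on 'c' 14→0 → fail=1;  out {2}∪∅={2}
  n13('bbbb'): parent n12 fail=11; on 'b' 11 → fail=12;  out {4}∪∅={4}
  n18('baca'): parent n17 fail=1; on 'a' 1→0 → fail=14;  out ∅∪{7}={7}
  n7('babba'): parent n6 fail=11; on 'a' 11→3 → fail=4;  out {1}∪{7}={1,7}
  n19('bacaa'): parent n18 fail=14; on 'a' 14→0 → fail=14;  out {6}∪{7}={6,7}

Run:
pos 0 'b': at 3
pos 1 'b': at 11
pos 2 'c': at 1 (via fail)
pos 3 'a': at 14 (via fail)  emit P7@[3:3]
pos 4 'b': at 15
pos 5 'c': at 1 (via fail)
pos 6 'c': at 10  emit P3@[5:6]
pos 7 'a': at 14 (via fail)  emit P7@[7:7]
pos 8 'b': at 15
pos 9 'a': at 16  emit P5@[7:9],P7@[9:9]
pos 10 'c': at 17 (via fail)
pos 11 'c': at 10 (via fail)  emit P3@[10:11]
pos 12 'b': at 2 (via fail)  emit P0@[11:12]
pos 13 'b': at 11 (via fail)
pos 14 'b': at 12
pos 15 'b': at 13  emit P4@[12:15]
pos 16 'b': at 13 (via fail)  emit P4@[13:16]
pos 17 'a': at 4 (via fail)  emit P7@[17:17]
pos 18 'c': at 17
pos 19 'b': at 2 (via fail)  emit P0@[18:19]
pos 20 'b': at 11 (via fail)
pos 21 'c': at 1 (via fail)
pos 22 'a': at 14 (via fail)  emit P7@[22:22]
pos 23 'c': at 1 (via fail)
pos 24 'b': at 2  emit P0@[23:24]
pos 25 'a': at 4 (via fail)  emit P7@[25:25]

Result: [[3,7],[6,3],[7,7],[9,5],[9,7],[11,3],[12,0],[15,4],[16,4],[17,7],[19,0],[22,7],[24,0],[25,7]]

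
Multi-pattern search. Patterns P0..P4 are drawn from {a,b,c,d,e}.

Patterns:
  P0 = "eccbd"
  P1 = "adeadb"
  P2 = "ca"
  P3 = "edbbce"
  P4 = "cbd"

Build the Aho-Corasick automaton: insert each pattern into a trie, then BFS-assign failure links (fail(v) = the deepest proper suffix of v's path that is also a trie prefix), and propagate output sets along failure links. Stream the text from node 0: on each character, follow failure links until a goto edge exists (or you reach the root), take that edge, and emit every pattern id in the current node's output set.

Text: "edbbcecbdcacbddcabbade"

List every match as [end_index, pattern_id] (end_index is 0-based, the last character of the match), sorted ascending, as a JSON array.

Construct AC machine:
Trie nodes:
  0='ε' goto a→6 c→12 e→1
  1='e' goto c→2 d→14
  2='ec' goto c→3
  3='ecc' goto b→4
  4='eccb' goto d→5
  5='eccbd' goto ·  [P0 ends]
  6='a' goto d→7
  7='ad' goto e→8
  8='ade' goto a→9
  9='adea' goto d→10
  10='adead' goto b→11
  11='adeadb' goto ·  [P1 ends]
  12='c' goto a→13 b→19
  13='ca' goto ·  [P2 ends]
  14='ed' goto b→15
  15='edb' goto b→16
  16='edbb' goto c→17
  17='edbbc' goto e→18
  18='edbbce' goto ·  [P3 ends]
  19='cb' goto d→20
  20='cbd' goto ·  [P4 ends]

BFS fail/out derivation:
  n1('e'): parent n0 fail=0; on 'e' 0 → fail=0;  out ∅∪∅=∅
  n6('a'): parent n0 fail=0; on 'a' 0 → fail=0;  out ∅∪∅=∅
  n12('c'): parent n0 fail=0; on 'c' 0 → fail=0;  out ∅∪∅=∅
  n2('ec'): parent n1 fail=0; on 'c' 0 → fail=12;  out ∅∪∅=∅
  n7('ad'): parent n6 fail=0; on 'd' 0 → fail=0;  out ∅∪∅=∅
  n13('ca'): parent n12 fail=0; on 'a' 0 → fail=6;  out {2}∪∅={2}
  n14('ed'): parent n1 fail=0; on 'd' 0 → fail=0;  out ∅∪∅=∅
  n19('cb'): parent n12 fail=0; on 'b' 0 → fail=0;  out ∅∪∅=∅
  n3('ecc'): parent n2 fail=12; on 'c' 12→0 → fail=12;  out ∅∪∅=∅
  n8('ade'): parent n7 fail=0; on 'e' 0 → fail=1;  out ∅∪∅=∅
  n15('edb'): parent n14 fail=0; on 'b' 0 → fail=0;  out ∅∪∅=∅
  n20('cbd'): parent n19 fail=0; on 'd' 0 → fail=0;  out {4}∪∅={4}
  n4('eccb'): parent n3 fail=12; on 'b' 12 → fail=19;  out ∅∪∅=∅
  n9('adea'): parent n8 fail=1; on 'a' 1→0 → fail=6;  out ∅∪∅=∅
  n16('edbb'): parent n15 fail=0; on 'b' 0 → fail=0;  out ∅∪∅=∅
  n5('eccbd'): parent n4 fail=19; on 'd' 19 → fail=20;  out {0}∪{4}={0,4}
  n10('adead'): parent n9 fail=6; on 'd' 6 → fail=7;  out ∅∪∅=∅
  n17('edbbc'): parent n16 fail=0; on 'c' 0 → fail=12;  out ∅∪∅=∅
  n11('adeadb'): parent n10 fail=7; on 'b' 7→0 → fail=0;  out {1}∪∅={1}
  n18('edbbce'): parent n17 fail=12; on 'e' 12→0 → fail=1;  out {3}∪∅={3}

Run:
i=0 'e': node 0→1
i=1 'd': node 1→14
i=2 'b': node 14→15
i=3 'b': node 15→16
i=4 'c': node 16→17
i=5 'e': node 17→18  ** P3@[0:5]
i=6 'c': node 18→2 ·f
i=7 'b': node 2→19 ·f
i=8 'd': node 19→20  ** P4@[6:8]
i=9 'c': node 20→12 ·f
i=10 'a': node 12→13  ** P2@[9:10]
i=11 'c': node 13→12 ·f
i=12 'b': node 12→19
i=13 'd': node 19→20  ** P4@[11:13]
i=14 'd': node 20→0 ·f
i=15 'c': node 0→12
i=16 'a': node 12→13  ** P2@[15:16]
i=17 'b': node 13→0 ·f
i=18 'b': node 0→0
i=19 'a': node 0→6
i=20 'd': node 6→7
i=21 'e': node 7→8

Result: [[5,3],[8,4],[10,2],[13,4],[16,2]]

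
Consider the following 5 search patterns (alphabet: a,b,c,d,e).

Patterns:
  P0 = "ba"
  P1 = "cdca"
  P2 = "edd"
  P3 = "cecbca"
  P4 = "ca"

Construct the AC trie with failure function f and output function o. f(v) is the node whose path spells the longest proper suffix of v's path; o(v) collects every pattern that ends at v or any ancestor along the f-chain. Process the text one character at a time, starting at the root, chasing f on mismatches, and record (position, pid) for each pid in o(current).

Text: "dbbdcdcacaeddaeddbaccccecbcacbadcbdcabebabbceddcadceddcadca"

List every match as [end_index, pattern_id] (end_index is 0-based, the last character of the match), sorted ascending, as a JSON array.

Construct AC machine:
Trie nodes:
  n0 'ε': b→1 c→3 e→7
  n1 'b': a→2
  n2 'ba': ·  [P0 ends]
  n3 'c': a→15 d→4 e→10
  n4 'cd': c→5
  n5 'cdc': a→6
  n6 'cdca': ·  [P1 ends]
  n7 'e': d→8
  n8 'ed': d→9
  n9 'edd': ·  [P2 ends]
  n10 'ce': c→11
  n11 'cec': b→12
  n12 'cecb': c→13
  n13 'cecbc': a→14
  n14 'cecbca': ·  [P3 ends]
  n15 'ca': ·  [P4 ends]

Failure links (BFS by depth):
  n1('b'): parent n0 fail=0; on 'b' 0 → fail=0;  out ∅∪∅=∅
  n3('c'): parent n0 fail=0; on 'c' 0 → fail=0;  out ∅∪∅=∅
  n7('e'): parent n0 fail=0; on 'e' 0 → fail=0;  out ∅∪∅=∅
  n2('ba'): parent n1 fail=0; on 'a' 0 → fail=0;  out {0}∪∅={0}
  n4('cd'): parent n3 fail=0; on 'd' 0 → fail=0;  out ∅∪∅=∅
  n8('ed'): parent n7 fail=0; on 'd' 0 → fail=0;  out ∅∪∅=∅
  n10('ce'): parent n3 fail=0; on 'e' 0 → fail=7;  out ∅∪∅=∅
  n15('ca'): parent n3 fail=0; on 'a' 0 → fail=0;  out {4}∪∅={4}
  n5('cdc'): parent n4 fail=0; on 'c' 0 → fail=3;  out ∅∪∅=∅
  n9('edd'): parent n8 fail=0; on 'd' 0 → fail=0;  out {2}∪∅={2}
  n11('cec'): parent n10 fail=7; on 'c' 7→0 → fail=3;  out ∅∪∅=∅
  n6('cdca'): parent n5 fail=3; on 'a' 3 → fail=15;  out {1}∪{4}={1,4}
  n12('cecb'): parent n11 fail=3; on 'b' 3→0 → fail=1;  out ∅∪∅=∅
  n13('cecbc'): parent n12 fail=1; on 'c' 1→0 → fail=3;  out ∅∪∅=∅
  n14('cecbca'): parent n13 fail=3; on 'a' 3 → fail=15;  out {3}∪{4}={3,4}

Text stream:
pos 0 'd': at 0
pos 1 'b': at 1
pos 2 'b': at 1 ·f
pos 3 'd': at 0 ·f
pos 4 'c': at 3
pos 5 'd': at 4
pos 6 'c': at 5
pos 7 'a': at 6  → match P1@[4:7],P4@[6:7]
pos 8 'c': at 3 ·f
pos 9 'a': at 15  → match P4@[8:9]
pos 10 'e': at 7 ·f
pos 11 'd': at 8
pos 12 'd': at 9  → match P2@[10:12]
pos 13 'a': at 0 ·f
pos 14 'e': at 7
pos 15 'd': at 8
pos 16 'd': at 9  → match P2@[14:16]
pos 17 'b': at 1 ·f
pos 18 'a': at 2  → match P0@[17:18]
pos 19 'c': at 3 ·f
pos 20 'c': at 3 ·f
pos 21 'c': at 3 ·f
pos 22 'c': at 3 ·f
pos 23 'e': at 10
pos 24 'c': at 11
pos 25 'b': at 12
pos 26 'c': at 13
pos 27 'a': at 14  → match P3@[22:27],P4@[26:27]
pos 28 'c': at 3 ·f
pos 29 'b': at 1 ·f
pos 30 'a': at 2  → match P0@[29:30]
pos 31 'd': at 0 ·f
pos 32 'c': at 3
pos 33 'b': at 1 ·f
pos 34 'd': at 0 ·f
pos 35 'c': at 3
pos 36 'a': at 15  → match P4@[35:36]
pos 37 'b': at 1 ·f
pos 38 'e': at 7 ·f
pos 39 'b': at 1 ·f
pos 40 'a': at 2  → match P0@[39:40]
pos 41 'b': at 1 ·f
pos 42 'b': at 1 ·f
pos 43 'c': at 3 ·f
pos 44 'e': at 10
pos 45 'd': at 8 ·f
pos 46 'd': at 9  → match P2@[44:46]
pos 47 'c': at 3 ·f
pos 48 'a': at 15  → match P4@[47:48]
pos 49 'd': at 0 ·f
pos 50 'c': at 3
pos 51 'e': at 10
pos 52 'd': at 8 ·f
pos 53 'd': at 9  → match P2@[51:53]
pos 54 'c': at 3 ·f
pos 55 'a': at 15  → match P4@[54:55]
pos 56 'd': at 0 ·f
pos 57 'c': at 3
pos 58 'a': at 15  → match P4@[57:58]

Result: [[7,1],[7,4],[9,4],[12,2],[16,2],[18,0],[27,3],[27,4],[30,0],[36,4],[40,0],[46,2],[48,4],[53,2],[55,4],[58,4]]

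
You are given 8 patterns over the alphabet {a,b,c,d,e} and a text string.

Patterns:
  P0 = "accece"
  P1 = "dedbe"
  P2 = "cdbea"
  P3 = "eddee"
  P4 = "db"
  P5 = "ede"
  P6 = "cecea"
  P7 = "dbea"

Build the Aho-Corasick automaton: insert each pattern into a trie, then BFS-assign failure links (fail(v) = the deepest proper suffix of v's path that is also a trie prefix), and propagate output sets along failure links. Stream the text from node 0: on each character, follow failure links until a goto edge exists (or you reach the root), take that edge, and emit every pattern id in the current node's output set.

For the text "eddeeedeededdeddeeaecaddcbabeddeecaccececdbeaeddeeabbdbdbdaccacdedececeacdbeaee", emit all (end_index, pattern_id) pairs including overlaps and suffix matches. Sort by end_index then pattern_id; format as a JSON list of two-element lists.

Construct AC machine:
Trie (insert patterns):
  0='ε' goto a→1 c→12 d→7 e→17
  1='a' goto c→2
  2='ac' goto c→3
  3='acc' goto e→4
  4='acce' goto c→5
  5='accec' goto e→6
  6='accece' goto ·  ←P0
  7='d' goto b→22 e→8
  8='de' goto d→9
  9='ded' goto b→10
  10='dedb' goto e→11
  11='dedbe' goto ·  ←P1
  12='c' goto d→13 e→24
  13='cd' goto b→14
  14='cdb' goto e→15
  15='cdbe' goto a→16
  16='cdbea' goto ·  ←P2
  17='e' goto d→18
  18='ed' goto d→19 e→23
  19='edd' goto e→20
  20='edde' goto e→21
  21='eddee' goto ·  ←P3
  22='db' goto e→28  ←P4
  23='ede' goto ·  ←P5
  24='ce' goto c→25
  25='cec' goto e→26
  26='cece' goto a→27
  27='cecea' goto ·  ←P6
  28='dbe' goto a→29
  29='dbea' goto ·  ←P7

BFS fail/out derivation:
  fail(1) 'a': from fail(0)=0 chase 'a': 0 ⇒ 0;  out=∅∪out(0)=∅
  fail(7) 'd': from fail(0)=0 chase 'd': 0 ⇒ 0;  out=∅∪out(0)=∅
  fail(12) 'c': from fail(0)=0 chase 'c': 0 ⇒ 0;  out=∅∪out(0)=∅
  fail(17) 'e': from fail(0)=0 chase 'e': 0 ⇒ 0;  out=∅∪out(0)=∅
  fail(2) 'ac': from fail(1)=0 chase 'c': 0 ⇒ 12;  out=∅∪out(12)=∅
  fail(8) 'de': from fail(7)=0 chase 'e': 0 ⇒ 17;  out=∅∪out(17)=∅
  fail(13) 'cd': from fail(12)=0 chase 'd': 0 ⇒ 7;  out=∅∪out(7)=∅
  fail(18) 'ed': from fail(17)=0 chase 'd': 0 ⇒ 7;  out=∅∪out(7)=∅
  fail(22) 'db': from fail(7)=0 chase 'b': 0 ⇒ 0;  out={4}∪out(0)={4}
  fail(24) 'ce': from fail(12)=0 chase 'e': 0 ⇒ 17;  out=∅∪out(17)=∅
  fail(3) 'acc': from fail(2)=12 chase 'c': 12→0 ⇒ 12;  out=∅∪out(12)=∅
  fail(9) 'ded': from fail(8)=17 chase 'd': 17 ⇒ 18;  out=∅∪out(18)=∅
  fail(14) 'cdb': from fail(13)=7 chase 'b': 7 ⇒ 22;  out=∅∪out(22)={4}
  fail(19) 'edd': from fail(18)=7 chase 'd': 7→0 ⇒ 7;  out=∅∪out(7)=∅
  fail(23) 'ede': from fail(18)=7 chase 'e': 7 ⇒ 8;  out={5}∪out(8)={5}
  fail(25) 'cec': from fail(24)=17 chase 'c': 17→0 ⇒ 12;  out=∅∪out(12)=∅
  fail(28) 'dbe': from fail(22)=0 chase 'e': 0 ⇒ 17;  out=∅∪out(17)=∅
  fail(4) 'acce': from fail(3)=12 chase 'e': 12 ⇒ 24;  out=∅∪out(24)=∅
  fail(10) 'dedb': from fail(9)=18 chase 'b': 18→7 ⇒ 22;  out=∅∪out(22)={4}
  fail(15) 'cdbe': from fail(14)=22 chase 'e': 22 ⇒ 28;  out=∅∪out(28)=∅
  fail(20) 'edde': from fail(19)=7 chase 'e': 7 ⇒ 8;  out=∅∪out(8)=∅
  fail(26) 'cece': from fail(25)=12 chase 'e': 12 ⇒ 24;  out=∅∪out(24)=∅
  fail(29) 'dbea': from fail(28)=17 chase 'a': 17→0 ⇒ 1;  out={7}∪out(1)={7}
  fail(5) 'accec': from fail(4)=24 chase 'c': 24 ⇒ 25;  out=∅∪out(25)=∅
  fail(11) 'dedbe': from fail(10)=22 chase 'e': 22 ⇒ 28;  out={1}∪out(28)={1}
  fail(16) 'cdbea': from fail(15)=28 chase 'a': 28 ⇒ 29;  out={2}∪out(29)={2,7}
  fail(21) 'eddee': from fail(20)=8 chase 'e': 8→17→0 ⇒ 17;  out={3}∪out(17)={3}
  fail(27) 'cecea': from fail(26)=24 chase 'a': 24→17→0 ⇒ 1;  out={6}∪out(1)={6}
  fail(6) 'accece': from fail(5)=25 chase 'e': 25 ⇒ 26;  out={0}∪out(26)={0}

Text stream:
i=0 'e': node 0→17
i=1 'd': node 17→18
i=2 'd': node 18→19
i=3 'e': node 19→20
i=4 'e': node 20→21  → match P3@[0:4]
i=5 'e': node 21→17 (fail-walked)
i=6 'd': node 17→18
i=7 'e': node 18→23  → match P5@[5:7]
i=8 'e': node 23→17 (fail-walked)
i=9 'd': node 17→18
i=10 'e': node 18→23  → match P5@[8:10]
i=11 'd': node 23→9 (fail-walked)
i=12 'd': node 9→19 (fail-walked)
i=13 'e': node 19→20
i=14 'd': node 20→9 (fail-walked)
i=15 'd': node 9→19 (fail-walked)
i=16 'e': node 19→20
i=17 'e': node 20→21  → match P3@[13:17]
i=18 'a': node 21→1 (fail-walked)
i=19 'e': node 1→17 (fail-walked)
i=20 'c': node 17→12 (fail-walked)
i=21 'a': node 12→1 (fail-walked)
i=22 'd': node 1→7 (fail-walked)
i=23 'd': node 7→7 (fail-walked)
i=24 'c': node 7→12 (fail-walked)
i=25 'b': node 12→0 (fail-walked)
i=26 'a': node 0→1
i=27 'b': node 1→0 (fail-walked)
i=28 'e': node 0→17
i=29 'd': node 17→18
i=30 'd': node 18→19
i=31 'e': node 19→20
i=32 'e': node 20→21  → match P3@[28:32]
i=33 'c': node 21→12 (fail-walked)
i=34 'a': node 12→1 (fail-walked)
i=35 'c': node 1→2
i=36 'c': node 2→3
i=37 'e': node 3→4
i=38 'c': node 4→5
i=39 'e': node 5→6  → match P0@[34:39]
i=40 'c': node 6→25 (fail-walked)
i=41 'd': node 25→13 (fail-walked)
i=42 'b': node 13→14  → match P4@[41:42]
i=43 'e': node 14→15
i=44 'a': node 15→16  → match P2@[40:44],P7@[41:44]
i=45 'e': node 16→17 (fail-walked)
i=46 'd': node 17→18
i=47 'd': node 18→19
i=48 'e': node 19→20
i=49 'e': node 20→21  → match P3@[45:49]
i=50 'a': node 21→1 (fail-walked)
i=51 'b': node 1→0 (fail-walked)
i=52 'b': node 0→0
i=53 'd': node 0→7
i=54 'b': node 7→22  → match P4@[53:54]
i=55 'd': node 22→7 (fail-walked)
i=56 'b': node 7→22  → match P4@[55:56]
i=57 'd': node 22→7 (fail-walked)
i=58 'a': node 7→1 (fail-walked)
i=59 'c': node 1→2
i=60 'c': node 2→3
i=61 'a': node 3→1 (fail-walked)
i=62 'c': node 1→2
i=63 'd': node 2→13 (fail-walked)
i=64 'e': node 13→8 (fail-walked)
i=65 'd': node 8→9
i=66 'e': node 9→23 (fail-walked)  → match P5@[64:66]
i=67 'c': node 23→12 (fail-walked)
i=68 'e': node 12→24
i=69 'c': node 24→25
i=70 'e': node 25→26
i=71 'a': node 26→27  → match P6@[67:71]
i=72 'c': node 27→2 (fail-walked)
i=73 'd': node 2→13 (fail-walked)
i=74 'b': node 13→14  → match P4@[73:74]
i=75 'e': node 14→15
i=76 'a': node 15→16  → match P2@[72:76],P7@[73:76]
i=77 'e': node 16→17 (fail-walked)
i=78 'e': node 17→17 (fail-walked)

All matches (sorted): [[4,3],[7,5],[10,5],[17,3],[32,3],[39,0],[42,4],[44,2],[44,7],[49,3],[54,4],[56,4],[66,5],[71,6],[74,4],[76,2],[76,7]]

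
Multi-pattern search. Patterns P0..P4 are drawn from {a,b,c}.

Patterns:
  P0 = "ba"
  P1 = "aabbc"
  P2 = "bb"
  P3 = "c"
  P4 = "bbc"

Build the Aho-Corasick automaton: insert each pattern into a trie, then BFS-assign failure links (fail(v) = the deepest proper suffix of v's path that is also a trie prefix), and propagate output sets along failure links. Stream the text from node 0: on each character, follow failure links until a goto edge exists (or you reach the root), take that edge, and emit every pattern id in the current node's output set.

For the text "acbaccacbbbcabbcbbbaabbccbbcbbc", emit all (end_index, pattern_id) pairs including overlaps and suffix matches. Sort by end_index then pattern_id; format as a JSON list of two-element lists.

Construct AC machine:
Trie nodes:
  n0 'ε': a→3 b→1 c→9
  n1 'b': a→2 b→8
  n2 'ba': ·  [P0 ends]
  n3 'a': a→4
  n4 'aa': b→5
  n5 'aab': b→6
  n6 'aabb': c→7
  n7 'aabbc': ·  [P1 ends]
  n8 'bb': c→10  [P2 ends]
  n9 'c': ·  [P3 ends]
  n10 'bbc': ·  [P4 ends]

BFS fail/out derivation:
  n1('b'): parent n0 fail=0; on 'b' 0 → fail=0;  out ∅∪∅=∅
  n3('a'): parent n0 fail=0; on 'a' 0 → fail=0;  out ∅∪∅=∅
  n9('c'): parent n0 fail=0; on 'c' 0 → fail=0;  out {3}∪∅={3}
  n2('ba'): parent n1 fail=0; on 'a' 0 → fail=3;  out {0}∪∅={0}
  n4('aa'): parent n3 fail=0; on 'a' 0 → fail=3;  out ∅∪∅=∅
  n8('bb'): parent n1 fail=0; on 'b' 0 → fail=1;  out {2}∪∅={2}
  n5('aab'): parent n4 fail=3; on 'b' 3→0 → fail=1;  out ∅∪∅=∅
  n10('bbc'): parent n8 fail=1; on 'c' 1→0 → fail=9;  out {4}∪{3}={3,4}
  n6('aabb'): parent n5 fail=1; on 'b' 1 → fail=8;  out ∅∪{2}={2}
  n7('aabbc'): parent n6 fail=8; on 'c' 8 → fail=10;  out {1}∪{3,4}={1,3,4}

Text stream:
i=0 'a': node 0→3
i=1 'c': node 3→9 (via fail)  ** P3@[1:1]
i=2 'b': node 9→1 (via fail)
i=3 'a': node 1→2  ** P0@[2:3]
i=4 'c': node 2→9 (via fail)  ** P3@[4:4]
i=5 'c': node 9→9 (via fail)  ** P3@[5:5]
i=6 'a': node 9→3 (via fail)
i=7 'c': node 3→9 (via fail)  ** P3@[7:7]
i=8 'b': node 9→1 (via fail)
i=9 'b': node 1→8  ** P2@[8:9]
i=10 'b': node 8→8 (via fail)  ** P2@[9:10]
i=11 'c': node 8→10  ** P3@[11:11],P4@[9:11]
i=12 'a': node 10→3 (via fail)
i=13 'b': node 3→1 (via fail)
i=14 'b': node 1→8  ** P2@[13:14]
i=15 'c': node 8→10  ** P3@[15:15],P4@[13:15]
i=16 'b': node 10→1 (via fail)
i=17 'b': node 1→8  ** P2@[16:17]
i=18 'b': node 8→8 (via fail)  ** P2@[17:18]
i=19 'a': node 8→2 (via fail)  ** P0@[18:19]
i=20 'a': node 2→4 (via fail)
i=21 'b': node 4→5
i=22 'b': node 5→6  ** P2@[21:22]
i=23 'c': node 6→7  ** P1@[19:23],P3@[23:23],P4@[21:23]
i=24 'c': node 7→9 (via fail)  ** P3@[24:24]
i=25 'b': node 9→1 (via fail)
i=26 'b': node 1→8  ** P2@[25:26]
i=27 'c': node 8→10  ** P3@[27:27],P4@[25:27]
i=28 'b': node 10→1 (via fail)
i=29 'b': node 1→8  ** P2@[28:29]
i=30 'c': node 8→10  ** P3@[30:30],P4@[28:30]

Result: [[1,3],[3,0],[4,3],[5,3],[7,3],[9,2],[10,2],[11,3],[11,4],[14,2],[15,3],[15,4],[17,2],[18,2],[19,0],[22,2],[23,1],[23,3],[23,4],[24,3],[26,2],[27,3],[27,4],[29,2],[30,3],[30,4]]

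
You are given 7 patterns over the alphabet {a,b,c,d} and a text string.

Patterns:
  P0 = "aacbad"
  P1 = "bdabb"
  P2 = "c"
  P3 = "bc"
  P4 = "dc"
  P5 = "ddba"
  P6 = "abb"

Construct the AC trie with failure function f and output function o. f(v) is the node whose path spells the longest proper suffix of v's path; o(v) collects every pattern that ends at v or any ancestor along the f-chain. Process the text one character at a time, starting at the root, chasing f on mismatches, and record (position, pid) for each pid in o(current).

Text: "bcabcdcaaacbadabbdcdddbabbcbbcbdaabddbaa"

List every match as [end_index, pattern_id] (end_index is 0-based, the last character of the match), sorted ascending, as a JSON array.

Build automaton:
Trie nodes:
  0='ε' goto a→1 b→7 c→12 d→14
  1='a' goto a→2 b→19
  2='aa' goto c→3
  3='aac' goto b→4
  4='aacb' goto a→5
  5='aacba' goto d→6
  6='aacbad' goto ·  [P0 ends]
  7='b' goto c→13 d→8
  8='bd' goto a→9
  9='bda' goto b→10
  10='bdab' goto b→11
  11='bdabb' goto ·  [P1 ends]
  12='c' goto ·  [P2 ends]
  13='bc' goto ·  [P3 ends]
  14='d' goto c→15 d→16
  15='dc' goto ·  [P4 ends]
  16='dd' goto b→17
  17='ddb' goto a→18
  18='ddba' goto ·  [P5 ends]
  19='ab' goto b→20
  20='abb' goto ·  [P6 ends]

Failure links (BFS by depth):
  fail(1) 'a': from fail(0)=0 chase 'a': 0 ⇒ 0;  out=∅∪out(0)=∅
  fail(7) 'b': from fail(0)=0 chase 'b': 0 ⇒ 0;  out=∅∪out(0)=∅
  fail(12) 'c': from fail(0)=0 chase 'c': 0 ⇒ 0;  out={2}∪out(0)={2}
  fail(14) 'd': from fail(0)=0 chase 'd': 0 ⇒ 0;  out=∅∪out(0)=∅
  fail(2) 'aa': from fail(1)=0 chase 'a': 0 ⇒ 1;  out=∅∪out(1)=∅
  fail(8) 'bd': from fail(7)=0 chase 'd': 0 ⇒ 14;  out=∅∪out(14)=∅
  fail(13) 'bc': from fail(7)=0 chase 'c': 0 ⇒ 12;  out={3}∪out(12)={2,3}
  fail(15) 'dc': from fail(14)=0 chase 'c': 0 ⇒ 12;  out={4}∪out(12)={2,4}
  fail(16) 'dd': from fail(14)=0 chase 'd': 0 ⇒ 14;  out=∅∪out(14)=∅
  fail(19) 'ab': from fail(1)=0 chase 'b': 0 ⇒ 7;  out=∅∪out(7)=∅
  fail(3) 'aac': from fail(2)=1 chase 'c': 1→0 ⇒ 12;  out=∅∪out(12)={2}
  fail(9) 'bda': from fail(8)=14 chase 'a': 14→0 ⇒ 1;  out=∅∪out(1)=∅
  fail(17) 'ddb': from fail(16)=14 chase 'b': 14→0 ⇒ 7;  out=∅∪out(7)=∅
  fail(20) 'abb': from fail(19)=7 chase 'b': 7→0 ⇒ 7;  out={6}∪out(7)={6}
  fail(4) 'aacb': from fail(3)=12 chase 'b': 12→0 ⇒ 7;  out=∅∪out(7)=∅
  fail(10) 'bdab': from fail(9)=1 chase 'b': 1 ⇒ 19;  out=∅∪out(19)=∅
  fail(18) 'ddba': from fail(17)=7 chase 'a': 7→0 ⇒ 1;  out={5}∪out(1)={5}
  fail(5) 'aacba': from fail(4)=7 chase 'a': 7→0 ⇒ 1;  out=∅∪out(1)=∅
  fail(11) 'bdabb': from fail(10)=19 chase 'b': 19 ⇒ 20;  out={1}∪out(20)={1,6}
  fail(6) 'aacbad': from fail(5)=1 chase 'd': 1→0 ⇒ 14;  out={0}∪out(14)={0}

Run:
[0] read 'b'  n0⇒n7
[1] read 'c'  n7⇒n13  ** P2@[1:1],P3@[0:1]
[2] read 'a'  n13⇒n1 ·f
[3] read 'b'  n1⇒n19
[4] read 'c'  n19⇒n13 ·f  ** P2@[4:4],P3@[3:4]
[5] read 'd'  n13⇒n14 ·f
[6] read 'c'  n14⇒n15  ** P2@[6:6],P4@[5:6]
[7] read 'a'  n15⇒n1 ·f
[8] read 'a'  n1⇒n2
[9] read 'a'  n2⇒n2 ·f
[10] read 'c'  n2⇒n3  ** P2@[10:10]
[11] read 'b'  n3⇒n4
[12] read 'a'  n4⇒n5
[13] read 'd'  n5⇒n6  ** P0@[8:13]
[14] read 'a'  n6⇒n1 ·f
[15] read 'b'  n1⇒n19
[16] read 'b'  n19⇒n20  ** P6@[14:16]
[17] read 'd'  n20⇒n8 ·f
[18] read 'c'  n8⇒n15 ·f  ** P2@[18:18],P4@[17:18]
[19] read 'd'  n15⇒n14 ·f
[20] read 'd'  n14⇒n16
[21] read 'd'  n16⇒n16 ·f
[22] read 'b'  n16⇒n17
[23] read 'a'  n17⇒n18  ** P5@[20:23]
[24] read 'b'  n18⇒n19 ·f
[25] read 'b'  n19⇒n20  ** P6@[23:25]
[26] read 'c'  n20⇒n13 ·f  ** P2@[26:26],P3@[25:26]
[27] read 'b'  n13⇒n7 ·f
[28] read 'b'  n7⇒n7 ·f
[29] read 'c'  n7⇒n13  ** P2@[29:29],P3@[28:29]
[30] read 'b'  n13⇒n7 ·f
[31] read 'd'  n7⇒n8
[32] read 'a'  n8⇒n9
[33] read 'a'  n9⇒n2 ·f
[34] read 'b'  n2⇒n19 ·f
[35] read 'd'  n19⇒n8 ·f
[36] read 'd'  n8⇒n16 ·f
[37] read 'b'  n16⇒n17
[38] read 'a'  n17⇒n18  ** P5@[35:38]
[39] read 'a'  n18⇒n2 ·f

All matches (sorted): [[1,2],[1,3],[4,2],[4,3],[6,2],[6,4],[10,2],[13,0],[16,6],[18,2],[18,4],[23,5],[25,6],[26,2],[26,3],[29,2],[29,3],[38,5]]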